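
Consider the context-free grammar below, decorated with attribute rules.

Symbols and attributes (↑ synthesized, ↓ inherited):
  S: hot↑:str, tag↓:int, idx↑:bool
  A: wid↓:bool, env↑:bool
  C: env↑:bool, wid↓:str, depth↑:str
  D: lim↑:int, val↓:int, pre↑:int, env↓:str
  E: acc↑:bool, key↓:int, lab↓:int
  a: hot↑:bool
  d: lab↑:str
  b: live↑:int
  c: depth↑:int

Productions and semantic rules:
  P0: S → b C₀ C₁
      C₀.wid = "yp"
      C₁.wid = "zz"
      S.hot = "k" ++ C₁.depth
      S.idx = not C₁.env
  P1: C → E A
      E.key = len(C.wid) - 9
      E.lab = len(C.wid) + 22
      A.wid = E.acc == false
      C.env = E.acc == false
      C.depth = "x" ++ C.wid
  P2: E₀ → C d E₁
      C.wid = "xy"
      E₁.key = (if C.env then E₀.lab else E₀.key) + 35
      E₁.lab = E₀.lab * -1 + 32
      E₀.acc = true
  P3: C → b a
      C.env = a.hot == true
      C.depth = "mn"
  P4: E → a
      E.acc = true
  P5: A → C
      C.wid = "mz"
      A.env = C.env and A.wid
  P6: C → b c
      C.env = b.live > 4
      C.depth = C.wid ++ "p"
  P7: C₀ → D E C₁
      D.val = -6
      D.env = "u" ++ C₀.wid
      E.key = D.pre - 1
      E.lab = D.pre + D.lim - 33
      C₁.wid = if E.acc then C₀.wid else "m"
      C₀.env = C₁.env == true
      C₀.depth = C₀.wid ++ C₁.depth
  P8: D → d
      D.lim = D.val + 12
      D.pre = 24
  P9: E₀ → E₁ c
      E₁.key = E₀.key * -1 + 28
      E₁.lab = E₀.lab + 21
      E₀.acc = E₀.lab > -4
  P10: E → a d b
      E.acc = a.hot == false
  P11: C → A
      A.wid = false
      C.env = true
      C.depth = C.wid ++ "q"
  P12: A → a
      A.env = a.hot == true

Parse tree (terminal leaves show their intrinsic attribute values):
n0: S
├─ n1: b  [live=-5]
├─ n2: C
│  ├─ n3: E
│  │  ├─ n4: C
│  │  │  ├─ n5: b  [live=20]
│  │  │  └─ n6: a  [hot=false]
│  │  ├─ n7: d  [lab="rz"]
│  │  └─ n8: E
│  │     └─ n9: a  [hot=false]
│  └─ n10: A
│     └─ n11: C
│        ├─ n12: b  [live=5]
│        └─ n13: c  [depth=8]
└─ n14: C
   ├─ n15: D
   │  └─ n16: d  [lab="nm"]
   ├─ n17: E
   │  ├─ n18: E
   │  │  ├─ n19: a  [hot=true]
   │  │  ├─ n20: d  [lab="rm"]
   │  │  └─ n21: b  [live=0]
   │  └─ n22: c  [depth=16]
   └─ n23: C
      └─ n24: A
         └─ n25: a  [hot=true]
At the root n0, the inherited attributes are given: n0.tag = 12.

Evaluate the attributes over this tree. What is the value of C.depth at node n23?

1. n0.tag = 12  [given at root]
2. n1.live = -5  [terminal]
3. n2.wid = "yp"  ["yp"]
4. n3.key = -7  [len(C.wid) - 9]
5. n3.lab = 24  [len(C.wid) + 22]
6. n4.wid = "xy"  ["xy"]
7. n5.live = 20  [terminal]
8. n6.hot = false  [terminal]
9. n4.env = false  [a.hot == true]
10. n4.depth = "mn"  ["mn"]
11. n7.lab = "rz"  [terminal]
12. n8.key = 28  [(if C.env then E₀.lab else E₀.key) + 35]
13. n8.lab = 8  [E₀.lab * -1 + 32]
14. n9.hot = false  [terminal]
15. n8.acc = true  [true]
16. n3.acc = true  [true]
17. n10.wid = false  [E.acc == false]
18. n11.wid = "mz"  ["mz"]
19. n12.live = 5  [terminal]
20. n13.depth = 8  [terminal]
21. n11.env = true  [b.live > 4]
22. n11.depth = "mzp"  [C.wid ++ "p"]
23. n10.env = false  [C.env and A.wid]
24. n2.env = false  [E.acc == false]
25. n2.depth = "xyp"  ["x" ++ C.wid]
26. n14.wid = "zz"  ["zz"]
27. n15.val = -6  [-6]
28. n15.env = "uzz"  ["u" ++ C₀.wid]
29. n16.lab = "nm"  [terminal]
30. n15.lim = 6  [D.val + 12]
31. n15.pre = 24  [24]
32. n17.key = 23  [D.pre - 1]
33. n17.lab = -3  [D.pre + D.lim - 33]
34. n18.key = 5  [E₀.key * -1 + 28]
35. n18.lab = 18  [E₀.lab + 21]
36. n19.hot = true  [terminal]
37. n20.lab = "rm"  [terminal]
38. n21.live = 0  [terminal]
39. n18.acc = false  [a.hot == false]
40. n22.depth = 16  [terminal]
41. n17.acc = true  [E₀.lab > -4]
42. n23.wid = "zz"  [if E.acc then C₀.wid else "m"]
43. n24.wid = false  [false]
44. n25.hot = true  [terminal]
45. n24.env = true  [a.hot == true]
46. n23.env = true  [true]
47. n23.depth = "zzq"  [C.wid ++ "q"]
48. n14.env = true  [C₁.env == true]
49. n14.depth = "zzzzq"  [C₀.wid ++ C₁.depth]
50. n0.hot = "kzzzzq"  ["k" ++ C₁.depth]
51. n0.idx = false  [not C₁.env]

"zzq"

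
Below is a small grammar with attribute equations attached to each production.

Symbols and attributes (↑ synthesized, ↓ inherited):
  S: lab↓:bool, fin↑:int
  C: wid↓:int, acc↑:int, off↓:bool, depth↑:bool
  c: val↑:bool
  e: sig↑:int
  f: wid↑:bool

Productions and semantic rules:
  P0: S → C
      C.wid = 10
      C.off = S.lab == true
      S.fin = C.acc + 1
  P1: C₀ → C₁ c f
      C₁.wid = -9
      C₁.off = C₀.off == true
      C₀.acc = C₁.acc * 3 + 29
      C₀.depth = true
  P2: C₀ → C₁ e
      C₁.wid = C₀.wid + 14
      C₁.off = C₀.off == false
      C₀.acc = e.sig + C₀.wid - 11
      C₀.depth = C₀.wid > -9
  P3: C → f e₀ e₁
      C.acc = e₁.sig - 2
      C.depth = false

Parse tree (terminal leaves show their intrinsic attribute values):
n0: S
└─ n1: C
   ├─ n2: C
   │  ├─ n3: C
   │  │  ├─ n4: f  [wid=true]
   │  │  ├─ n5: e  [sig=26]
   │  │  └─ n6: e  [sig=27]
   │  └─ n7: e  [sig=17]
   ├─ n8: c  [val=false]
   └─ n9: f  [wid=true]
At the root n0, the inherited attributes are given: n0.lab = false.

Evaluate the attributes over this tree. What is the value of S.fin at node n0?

1. n0.lab = false  [given at root]
2. n1.wid = 10  [10]
3. n1.off = false  [S.lab == true]
4. n2.wid = -9  [-9]
5. n2.off = false  [C₀.off == true]
6. n3.wid = 5  [C₀.wid + 14]
7. n3.off = true  [C₀.off == false]
8. n4.wid = true  [terminal]
9. n5.sig = 26  [terminal]
10. n6.sig = 27  [terminal]
11. n3.acc = 25  [e₁.sig - 2]
12. n3.depth = false  [false]
13. n7.sig = 17  [terminal]
14. n2.acc = -3  [e.sig + C₀.wid - 11]
15. n2.depth = false  [C₀.wid > -9]
16. n8.val = false  [terminal]
17. n9.wid = true  [terminal]
18. n1.acc = 20  [C₁.acc * 3 + 29]
19. n1.depth = true  [true]
20. n0.fin = 21  [C.acc + 1]

21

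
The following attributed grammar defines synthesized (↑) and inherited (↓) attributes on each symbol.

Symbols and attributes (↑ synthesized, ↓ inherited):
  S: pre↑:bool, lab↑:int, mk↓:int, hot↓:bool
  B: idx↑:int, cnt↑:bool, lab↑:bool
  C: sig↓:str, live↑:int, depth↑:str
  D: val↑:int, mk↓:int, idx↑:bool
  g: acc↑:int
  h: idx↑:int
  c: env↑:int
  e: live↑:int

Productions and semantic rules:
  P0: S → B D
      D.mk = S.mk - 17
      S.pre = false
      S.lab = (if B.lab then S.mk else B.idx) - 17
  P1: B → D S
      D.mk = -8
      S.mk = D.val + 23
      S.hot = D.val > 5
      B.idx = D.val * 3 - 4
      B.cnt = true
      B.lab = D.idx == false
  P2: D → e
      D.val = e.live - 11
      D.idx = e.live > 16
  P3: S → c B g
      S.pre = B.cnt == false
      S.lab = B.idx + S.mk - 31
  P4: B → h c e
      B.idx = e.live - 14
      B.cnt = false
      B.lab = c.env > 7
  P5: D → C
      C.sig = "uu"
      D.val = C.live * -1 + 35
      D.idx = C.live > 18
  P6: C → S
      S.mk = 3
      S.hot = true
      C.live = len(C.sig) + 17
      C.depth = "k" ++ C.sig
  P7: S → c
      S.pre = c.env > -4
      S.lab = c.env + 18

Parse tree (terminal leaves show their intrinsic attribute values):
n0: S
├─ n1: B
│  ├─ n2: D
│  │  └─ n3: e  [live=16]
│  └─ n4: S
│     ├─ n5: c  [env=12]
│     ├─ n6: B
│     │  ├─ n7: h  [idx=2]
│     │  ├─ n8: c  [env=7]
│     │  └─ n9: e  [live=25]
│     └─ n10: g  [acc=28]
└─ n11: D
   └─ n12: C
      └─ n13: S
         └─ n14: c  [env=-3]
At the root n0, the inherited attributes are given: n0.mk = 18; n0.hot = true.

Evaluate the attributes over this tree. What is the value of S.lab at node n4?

8

1. n0.mk = 18  [given at root]
2. n0.hot = true  [given at root]
3. n2.mk = -8  [-8]
4. n3.live = 16  [terminal]
5. n2.val = 5  [e.live - 11]
6. n2.idx = false  [e.live > 16]
7. n4.mk = 28  [D.val + 23]
8. n4.hot = false  [D.val > 5]
9. n5.env = 12  [terminal]
10. n7.idx = 2  [terminal]
11. n8.env = 7  [terminal]
12. n9.live = 25  [terminal]
13. n6.idx = 11  [e.live - 14]
14. n6.cnt = false  [false]
15. n6.lab = false  [c.env > 7]
16. n10.acc = 28  [terminal]
17. n4.pre = true  [B.cnt == false]
18. n4.lab = 8  [B.idx + S.mk - 31]
19. n1.idx = 11  [D.val * 3 - 4]
20. n1.cnt = true  [true]
21. n1.lab = true  [D.idx == false]
22. n11.mk = 1  [S.mk - 17]
23. n12.sig = "uu"  ["uu"]
24. n13.mk = 3  [3]
25. n13.hot = true  [true]
26. n14.env = -3  [terminal]
27. n13.pre = true  [c.env > -4]
28. n13.lab = 15  [c.env + 18]
29. n12.live = 19  [len(C.sig) + 17]
30. n12.depth = "kuu"  ["k" ++ C.sig]
31. n11.val = 16  [C.live * -1 + 35]
32. n11.idx = true  [C.live > 18]
33. n0.pre = false  [false]
34. n0.lab = 1  [(if B.lab then S.mk else B.idx) - 17]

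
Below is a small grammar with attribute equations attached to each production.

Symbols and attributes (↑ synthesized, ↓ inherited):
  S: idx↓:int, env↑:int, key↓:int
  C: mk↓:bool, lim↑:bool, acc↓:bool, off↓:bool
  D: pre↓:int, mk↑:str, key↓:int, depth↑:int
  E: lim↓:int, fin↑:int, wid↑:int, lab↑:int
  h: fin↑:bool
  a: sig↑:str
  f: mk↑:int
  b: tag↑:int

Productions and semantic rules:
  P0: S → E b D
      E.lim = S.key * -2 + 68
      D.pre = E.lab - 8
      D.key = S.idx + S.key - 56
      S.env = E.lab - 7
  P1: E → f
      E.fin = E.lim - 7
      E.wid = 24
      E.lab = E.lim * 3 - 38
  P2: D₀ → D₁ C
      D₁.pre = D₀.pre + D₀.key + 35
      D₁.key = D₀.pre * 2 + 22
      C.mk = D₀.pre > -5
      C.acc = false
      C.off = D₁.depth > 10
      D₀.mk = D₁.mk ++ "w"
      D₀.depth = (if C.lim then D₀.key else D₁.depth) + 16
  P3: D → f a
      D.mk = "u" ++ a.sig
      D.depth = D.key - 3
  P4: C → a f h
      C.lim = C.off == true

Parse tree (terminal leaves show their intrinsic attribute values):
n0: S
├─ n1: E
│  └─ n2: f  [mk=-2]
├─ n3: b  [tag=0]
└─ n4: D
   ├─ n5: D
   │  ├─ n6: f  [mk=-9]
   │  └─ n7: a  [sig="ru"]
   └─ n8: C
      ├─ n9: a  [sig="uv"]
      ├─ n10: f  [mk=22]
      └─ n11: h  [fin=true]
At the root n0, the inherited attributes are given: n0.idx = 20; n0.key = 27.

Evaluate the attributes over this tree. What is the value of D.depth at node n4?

1. n0.idx = 20  [given at root]
2. n0.key = 27  [given at root]
3. n1.lim = 14  [S.key * -2 + 68]
4. n2.mk = -2  [terminal]
5. n1.fin = 7  [E.lim - 7]
6. n1.wid = 24  [24]
7. n1.lab = 4  [E.lim * 3 - 38]
8. n3.tag = 0  [terminal]
9. n4.pre = -4  [E.lab - 8]
10. n4.key = -9  [S.idx + S.key - 56]
11. n5.pre = 22  [D₀.pre + D₀.key + 35]
12. n5.key = 14  [D₀.pre * 2 + 22]
13. n6.mk = -9  [terminal]
14. n7.sig = "ru"  [terminal]
15. n5.mk = "uru"  ["u" ++ a.sig]
16. n5.depth = 11  [D.key - 3]
17. n8.mk = true  [D₀.pre > -5]
18. n8.acc = false  [false]
19. n8.off = true  [D₁.depth > 10]
20. n9.sig = "uv"  [terminal]
21. n10.mk = 22  [terminal]
22. n11.fin = true  [terminal]
23. n8.lim = true  [C.off == true]
24. n4.mk = "uruw"  [D₁.mk ++ "w"]
25. n4.depth = 7  [(if C.lim then D₀.key else D₁.depth) + 16]
26. n0.env = -3  [E.lab - 7]

7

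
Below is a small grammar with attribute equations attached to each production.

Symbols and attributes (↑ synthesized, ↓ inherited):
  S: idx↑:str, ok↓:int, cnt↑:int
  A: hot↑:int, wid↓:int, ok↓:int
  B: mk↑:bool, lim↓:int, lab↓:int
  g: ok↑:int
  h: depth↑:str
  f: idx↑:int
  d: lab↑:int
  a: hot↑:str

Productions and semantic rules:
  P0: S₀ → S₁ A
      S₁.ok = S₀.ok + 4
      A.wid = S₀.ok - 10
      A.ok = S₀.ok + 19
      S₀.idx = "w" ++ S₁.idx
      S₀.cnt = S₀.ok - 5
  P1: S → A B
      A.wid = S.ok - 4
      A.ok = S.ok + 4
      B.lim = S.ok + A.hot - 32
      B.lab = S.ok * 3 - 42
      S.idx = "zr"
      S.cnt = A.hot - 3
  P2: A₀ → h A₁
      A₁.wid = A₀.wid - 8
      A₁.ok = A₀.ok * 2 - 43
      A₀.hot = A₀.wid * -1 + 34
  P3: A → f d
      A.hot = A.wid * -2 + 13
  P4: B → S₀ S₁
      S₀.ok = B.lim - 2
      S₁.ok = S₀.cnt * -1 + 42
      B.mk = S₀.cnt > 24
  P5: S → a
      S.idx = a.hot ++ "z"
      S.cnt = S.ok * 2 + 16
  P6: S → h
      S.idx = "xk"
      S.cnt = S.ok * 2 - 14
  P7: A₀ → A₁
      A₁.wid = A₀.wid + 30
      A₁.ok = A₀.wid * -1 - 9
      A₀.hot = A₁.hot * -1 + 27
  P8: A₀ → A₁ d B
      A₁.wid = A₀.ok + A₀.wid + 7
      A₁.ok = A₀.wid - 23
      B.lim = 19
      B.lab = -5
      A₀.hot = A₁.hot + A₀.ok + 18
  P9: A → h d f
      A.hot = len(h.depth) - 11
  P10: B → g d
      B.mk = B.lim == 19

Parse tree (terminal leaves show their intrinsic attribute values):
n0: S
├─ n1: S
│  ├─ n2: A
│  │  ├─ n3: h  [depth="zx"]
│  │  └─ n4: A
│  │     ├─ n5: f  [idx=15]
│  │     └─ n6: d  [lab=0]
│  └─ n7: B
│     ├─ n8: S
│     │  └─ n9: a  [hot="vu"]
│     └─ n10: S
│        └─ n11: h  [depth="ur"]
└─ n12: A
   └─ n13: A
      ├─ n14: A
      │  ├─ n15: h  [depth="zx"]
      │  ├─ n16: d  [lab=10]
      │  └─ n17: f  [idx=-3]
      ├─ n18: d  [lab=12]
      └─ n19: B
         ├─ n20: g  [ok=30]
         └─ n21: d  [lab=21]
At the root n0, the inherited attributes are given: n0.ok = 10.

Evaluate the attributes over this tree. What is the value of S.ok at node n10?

1. n0.ok = 10  [given at root]
2. n1.ok = 14  [S₀.ok + 4]
3. n2.wid = 10  [S.ok - 4]
4. n2.ok = 18  [S.ok + 4]
5. n3.depth = "zx"  [terminal]
6. n4.wid = 2  [A₀.wid - 8]
7. n4.ok = -7  [A₀.ok * 2 - 43]
8. n5.idx = 15  [terminal]
9. n6.lab = 0  [terminal]
10. n4.hot = 9  [A.wid * -2 + 13]
11. n2.hot = 24  [A₀.wid * -1 + 34]
12. n7.lim = 6  [S.ok + A.hot - 32]
13. n7.lab = 0  [S.ok * 3 - 42]
14. n8.ok = 4  [B.lim - 2]
15. n9.hot = "vu"  [terminal]
16. n8.idx = "vuz"  [a.hot ++ "z"]
17. n8.cnt = 24  [S.ok * 2 + 16]
18. n10.ok = 18  [S₀.cnt * -1 + 42]
19. n11.depth = "ur"  [terminal]
20. n10.idx = "xk"  ["xk"]
21. n10.cnt = 22  [S.ok * 2 - 14]
22. n7.mk = false  [S₀.cnt > 24]
23. n1.idx = "zr"  ["zr"]
24. n1.cnt = 21  [A.hot - 3]
25. n12.wid = 0  [S₀.ok - 10]
26. n12.ok = 29  [S₀.ok + 19]
27. n13.wid = 30  [A₀.wid + 30]
28. n13.ok = -9  [A₀.wid * -1 - 9]
29. n14.wid = 28  [A₀.ok + A₀.wid + 7]
30. n14.ok = 7  [A₀.wid - 23]
31. n15.depth = "zx"  [terminal]
32. n16.lab = 10  [terminal]
33. n17.idx = -3  [terminal]
34. n14.hot = -9  [len(h.depth) - 11]
35. n18.lab = 12  [terminal]
36. n19.lim = 19  [19]
37. n19.lab = -5  [-5]
38. n20.ok = 30  [terminal]
39. n21.lab = 21  [terminal]
40. n19.mk = true  [B.lim == 19]
41. n13.hot = 0  [A₁.hot + A₀.ok + 18]
42. n12.hot = 27  [A₁.hot * -1 + 27]
43. n0.idx = "wzr"  ["w" ++ S₁.idx]
44. n0.cnt = 5  [S₀.ok - 5]

18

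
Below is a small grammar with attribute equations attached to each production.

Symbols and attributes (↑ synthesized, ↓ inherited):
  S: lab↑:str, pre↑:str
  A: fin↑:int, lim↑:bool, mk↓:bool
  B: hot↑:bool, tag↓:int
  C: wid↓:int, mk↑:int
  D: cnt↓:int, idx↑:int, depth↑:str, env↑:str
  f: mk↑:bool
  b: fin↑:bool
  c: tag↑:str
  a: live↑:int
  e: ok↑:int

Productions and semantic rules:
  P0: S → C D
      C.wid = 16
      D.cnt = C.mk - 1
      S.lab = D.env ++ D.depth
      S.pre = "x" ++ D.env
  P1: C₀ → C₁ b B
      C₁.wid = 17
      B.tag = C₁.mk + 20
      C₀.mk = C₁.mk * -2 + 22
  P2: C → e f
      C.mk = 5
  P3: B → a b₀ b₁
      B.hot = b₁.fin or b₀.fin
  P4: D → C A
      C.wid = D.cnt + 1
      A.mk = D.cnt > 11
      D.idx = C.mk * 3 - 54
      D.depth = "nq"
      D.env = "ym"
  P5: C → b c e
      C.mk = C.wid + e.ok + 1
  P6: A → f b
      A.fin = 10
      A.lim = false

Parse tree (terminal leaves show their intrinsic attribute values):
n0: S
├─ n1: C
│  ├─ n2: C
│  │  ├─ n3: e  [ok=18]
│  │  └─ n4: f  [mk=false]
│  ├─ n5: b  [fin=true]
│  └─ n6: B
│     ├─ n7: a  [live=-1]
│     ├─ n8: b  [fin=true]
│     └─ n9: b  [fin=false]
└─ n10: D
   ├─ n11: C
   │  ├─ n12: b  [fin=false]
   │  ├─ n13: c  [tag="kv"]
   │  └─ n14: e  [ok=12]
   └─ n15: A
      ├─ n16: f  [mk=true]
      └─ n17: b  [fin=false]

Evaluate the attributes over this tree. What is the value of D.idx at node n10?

21

1. n1.wid = 16  [16]
2. n2.wid = 17  [17]
3. n3.ok = 18  [terminal]
4. n4.mk = false  [terminal]
5. n2.mk = 5  [5]
6. n5.fin = true  [terminal]
7. n6.tag = 25  [C₁.mk + 20]
8. n7.live = -1  [terminal]
9. n8.fin = true  [terminal]
10. n9.fin = false  [terminal]
11. n6.hot = true  [b₁.fin or b₀.fin]
12. n1.mk = 12  [C₁.mk * -2 + 22]
13. n10.cnt = 11  [C.mk - 1]
14. n11.wid = 12  [D.cnt + 1]
15. n12.fin = false  [terminal]
16. n13.tag = "kv"  [terminal]
17. n14.ok = 12  [terminal]
18. n11.mk = 25  [C.wid + e.ok + 1]
19. n15.mk = false  [D.cnt > 11]
20. n16.mk = true  [terminal]
21. n17.fin = false  [terminal]
22. n15.fin = 10  [10]
23. n15.lim = false  [false]
24. n10.idx = 21  [C.mk * 3 - 54]
25. n10.depth = "nq"  ["nq"]
26. n10.env = "ym"  ["ym"]
27. n0.lab = "ymnq"  [D.env ++ D.depth]
28. n0.pre = "xym"  ["x" ++ D.env]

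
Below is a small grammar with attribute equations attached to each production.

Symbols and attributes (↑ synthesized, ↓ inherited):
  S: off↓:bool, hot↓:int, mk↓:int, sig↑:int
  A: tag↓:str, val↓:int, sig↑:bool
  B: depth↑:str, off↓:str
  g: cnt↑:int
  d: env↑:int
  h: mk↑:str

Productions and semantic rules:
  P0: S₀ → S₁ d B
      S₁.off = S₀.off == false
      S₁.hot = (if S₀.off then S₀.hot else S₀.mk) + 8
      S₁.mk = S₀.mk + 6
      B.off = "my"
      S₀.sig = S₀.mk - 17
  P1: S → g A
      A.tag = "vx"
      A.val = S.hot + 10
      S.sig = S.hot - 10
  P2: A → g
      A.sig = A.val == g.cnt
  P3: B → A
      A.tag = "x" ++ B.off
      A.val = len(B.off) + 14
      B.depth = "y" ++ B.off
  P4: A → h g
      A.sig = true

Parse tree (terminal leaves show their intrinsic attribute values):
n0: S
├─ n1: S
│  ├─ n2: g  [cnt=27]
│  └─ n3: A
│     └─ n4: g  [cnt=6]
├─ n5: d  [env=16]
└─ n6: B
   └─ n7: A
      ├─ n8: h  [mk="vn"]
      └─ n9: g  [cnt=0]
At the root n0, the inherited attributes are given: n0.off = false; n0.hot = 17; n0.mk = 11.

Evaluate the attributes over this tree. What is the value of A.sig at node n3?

1. n0.off = false  [given at root]
2. n0.hot = 17  [given at root]
3. n0.mk = 11  [given at root]
4. n1.off = true  [S₀.off == false]
5. n1.hot = 19  [(if S₀.off then S₀.hot else S₀.mk) + 8]
6. n1.mk = 17  [S₀.mk + 6]
7. n2.cnt = 27  [terminal]
8. n3.tag = "vx"  ["vx"]
9. n3.val = 29  [S.hot + 10]
10. n4.cnt = 6  [terminal]
11. n3.sig = false  [A.val == g.cnt]
12. n1.sig = 9  [S.hot - 10]
13. n5.env = 16  [terminal]
14. n6.off = "my"  ["my"]
15. n7.tag = "xmy"  ["x" ++ B.off]
16. n7.val = 16  [len(B.off) + 14]
17. n8.mk = "vn"  [terminal]
18. n9.cnt = 0  [terminal]
19. n7.sig = true  [true]
20. n6.depth = "ymy"  ["y" ++ B.off]
21. n0.sig = -6  [S₀.mk - 17]

false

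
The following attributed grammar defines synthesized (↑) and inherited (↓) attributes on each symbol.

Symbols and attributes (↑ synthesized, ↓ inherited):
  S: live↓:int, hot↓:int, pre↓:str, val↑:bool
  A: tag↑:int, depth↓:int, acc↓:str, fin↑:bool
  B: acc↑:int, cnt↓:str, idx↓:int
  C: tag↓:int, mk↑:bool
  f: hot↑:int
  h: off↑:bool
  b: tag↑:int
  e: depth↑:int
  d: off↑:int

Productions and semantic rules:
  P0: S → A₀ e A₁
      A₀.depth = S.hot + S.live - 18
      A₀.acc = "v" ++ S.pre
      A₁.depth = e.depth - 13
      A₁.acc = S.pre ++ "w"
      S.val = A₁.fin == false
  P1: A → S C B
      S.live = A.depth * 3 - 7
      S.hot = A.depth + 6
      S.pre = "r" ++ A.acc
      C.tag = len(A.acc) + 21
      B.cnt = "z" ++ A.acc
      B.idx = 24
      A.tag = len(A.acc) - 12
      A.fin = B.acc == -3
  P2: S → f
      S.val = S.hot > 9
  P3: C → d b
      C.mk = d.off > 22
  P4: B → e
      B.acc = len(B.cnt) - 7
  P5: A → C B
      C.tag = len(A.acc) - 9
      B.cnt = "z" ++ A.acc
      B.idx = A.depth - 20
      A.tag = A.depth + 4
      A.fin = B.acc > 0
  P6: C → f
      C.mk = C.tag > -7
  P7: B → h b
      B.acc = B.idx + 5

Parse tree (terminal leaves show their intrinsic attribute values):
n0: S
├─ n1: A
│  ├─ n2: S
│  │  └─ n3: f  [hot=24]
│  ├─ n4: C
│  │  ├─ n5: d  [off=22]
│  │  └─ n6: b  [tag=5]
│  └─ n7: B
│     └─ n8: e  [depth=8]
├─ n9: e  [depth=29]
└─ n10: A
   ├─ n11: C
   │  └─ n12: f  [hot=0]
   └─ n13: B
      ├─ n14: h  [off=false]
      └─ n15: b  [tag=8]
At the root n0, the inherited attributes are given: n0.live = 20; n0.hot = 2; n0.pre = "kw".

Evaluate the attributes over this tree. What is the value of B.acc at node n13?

1. n0.live = 20  [given at root]
2. n0.hot = 2  [given at root]
3. n0.pre = "kw"  [given at root]
4. n1.depth = 4  [S.hot + S.live - 18]
5. n1.acc = "vkw"  ["v" ++ S.pre]
6. n2.live = 5  [A.depth * 3 - 7]
7. n2.hot = 10  [A.depth + 6]
8. n2.pre = "rvkw"  ["r" ++ A.acc]
9. n3.hot = 24  [terminal]
10. n2.val = true  [S.hot > 9]
11. n4.tag = 24  [len(A.acc) + 21]
12. n5.off = 22  [terminal]
13. n6.tag = 5  [terminal]
14. n4.mk = false  [d.off > 22]
15. n7.cnt = "zvkw"  ["z" ++ A.acc]
16. n7.idx = 24  [24]
17. n8.depth = 8  [terminal]
18. n7.acc = -3  [len(B.cnt) - 7]
19. n1.tag = -9  [len(A.acc) - 12]
20. n1.fin = true  [B.acc == -3]
21. n9.depth = 29  [terminal]
22. n10.depth = 16  [e.depth - 13]
23. n10.acc = "kww"  [S.pre ++ "w"]
24. n11.tag = -6  [len(A.acc) - 9]
25. n12.hot = 0  [terminal]
26. n11.mk = true  [C.tag > -7]
27. n13.cnt = "zkww"  ["z" ++ A.acc]
28. n13.idx = -4  [A.depth - 20]
29. n14.off = false  [terminal]
30. n15.tag = 8  [terminal]
31. n13.acc = 1  [B.idx + 5]
32. n10.tag = 20  [A.depth + 4]
33. n10.fin = true  [B.acc > 0]
34. n0.val = false  [A₁.fin == false]

1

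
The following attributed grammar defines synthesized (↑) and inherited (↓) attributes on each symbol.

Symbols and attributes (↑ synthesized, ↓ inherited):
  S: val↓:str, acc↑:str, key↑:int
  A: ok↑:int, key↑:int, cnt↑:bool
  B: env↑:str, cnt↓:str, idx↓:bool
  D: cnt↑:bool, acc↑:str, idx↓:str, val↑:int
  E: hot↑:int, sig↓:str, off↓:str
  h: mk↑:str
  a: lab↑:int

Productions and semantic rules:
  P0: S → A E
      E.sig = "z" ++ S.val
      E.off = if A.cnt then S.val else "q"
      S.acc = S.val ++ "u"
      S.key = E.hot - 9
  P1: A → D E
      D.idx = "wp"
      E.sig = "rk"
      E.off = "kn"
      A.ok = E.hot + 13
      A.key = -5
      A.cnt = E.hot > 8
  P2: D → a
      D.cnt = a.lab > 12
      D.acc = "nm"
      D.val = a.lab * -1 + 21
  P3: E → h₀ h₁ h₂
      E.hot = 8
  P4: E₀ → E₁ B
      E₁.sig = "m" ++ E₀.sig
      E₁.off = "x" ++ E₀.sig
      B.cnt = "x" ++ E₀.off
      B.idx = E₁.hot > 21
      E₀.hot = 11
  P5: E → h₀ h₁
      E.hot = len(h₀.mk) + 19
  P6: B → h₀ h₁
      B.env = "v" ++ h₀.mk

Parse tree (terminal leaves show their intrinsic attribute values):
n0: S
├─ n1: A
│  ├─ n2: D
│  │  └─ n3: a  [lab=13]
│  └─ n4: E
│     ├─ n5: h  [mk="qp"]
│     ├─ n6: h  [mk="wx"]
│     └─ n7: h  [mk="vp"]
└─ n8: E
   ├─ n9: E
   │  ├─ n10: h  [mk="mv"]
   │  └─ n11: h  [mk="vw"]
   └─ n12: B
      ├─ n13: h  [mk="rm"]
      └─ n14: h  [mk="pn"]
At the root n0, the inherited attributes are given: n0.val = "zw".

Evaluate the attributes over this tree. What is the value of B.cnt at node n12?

1. n0.val = "zw"  [given at root]
2. n2.idx = "wp"  ["wp"]
3. n3.lab = 13  [terminal]
4. n2.cnt = true  [a.lab > 12]
5. n2.acc = "nm"  ["nm"]
6. n2.val = 8  [a.lab * -1 + 21]
7. n4.sig = "rk"  ["rk"]
8. n4.off = "kn"  ["kn"]
9. n5.mk = "qp"  [terminal]
10. n6.mk = "wx"  [terminal]
11. n7.mk = "vp"  [terminal]
12. n4.hot = 8  [8]
13. n1.ok = 21  [E.hot + 13]
14. n1.key = -5  [-5]
15. n1.cnt = false  [E.hot > 8]
16. n8.sig = "zzw"  ["z" ++ S.val]
17. n8.off = "q"  [if A.cnt then S.val else "q"]
18. n9.sig = "mzzw"  ["m" ++ E₀.sig]
19. n9.off = "xzzw"  ["x" ++ E₀.sig]
20. n10.mk = "mv"  [terminal]
21. n11.mk = "vw"  [terminal]
22. n9.hot = 21  [len(h₀.mk) + 19]
23. n12.cnt = "xq"  ["x" ++ E₀.off]
24. n12.idx = false  [E₁.hot > 21]
25. n13.mk = "rm"  [terminal]
26. n14.mk = "pn"  [terminal]
27. n12.env = "vrm"  ["v" ++ h₀.mk]
28. n8.hot = 11  [11]
29. n0.acc = "zwu"  [S.val ++ "u"]
30. n0.key = 2  [E.hot - 9]

"xq"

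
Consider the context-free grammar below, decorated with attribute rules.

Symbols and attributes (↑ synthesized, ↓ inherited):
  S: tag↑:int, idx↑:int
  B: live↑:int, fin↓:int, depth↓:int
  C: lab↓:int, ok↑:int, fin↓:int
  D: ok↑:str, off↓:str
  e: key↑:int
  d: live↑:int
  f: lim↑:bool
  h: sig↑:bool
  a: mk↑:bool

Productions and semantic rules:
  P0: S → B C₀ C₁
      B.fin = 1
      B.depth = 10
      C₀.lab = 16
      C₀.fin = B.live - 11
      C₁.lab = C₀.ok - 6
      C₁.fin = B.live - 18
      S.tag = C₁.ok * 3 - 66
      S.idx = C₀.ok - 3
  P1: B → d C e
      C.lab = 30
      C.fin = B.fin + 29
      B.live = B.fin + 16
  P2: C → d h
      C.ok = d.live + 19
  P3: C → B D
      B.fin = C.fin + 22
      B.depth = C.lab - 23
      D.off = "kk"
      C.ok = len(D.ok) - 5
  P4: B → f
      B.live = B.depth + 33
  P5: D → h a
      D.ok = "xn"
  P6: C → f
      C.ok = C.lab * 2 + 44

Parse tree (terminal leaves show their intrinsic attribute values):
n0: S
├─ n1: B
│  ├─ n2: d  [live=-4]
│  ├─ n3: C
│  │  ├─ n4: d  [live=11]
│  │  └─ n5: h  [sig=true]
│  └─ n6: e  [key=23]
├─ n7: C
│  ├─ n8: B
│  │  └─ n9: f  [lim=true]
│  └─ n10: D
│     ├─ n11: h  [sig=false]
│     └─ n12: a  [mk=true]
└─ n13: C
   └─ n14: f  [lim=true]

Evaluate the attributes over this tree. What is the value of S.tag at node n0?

1. n1.fin = 1  [1]
2. n1.depth = 10  [10]
3. n2.live = -4  [terminal]
4. n3.lab = 30  [30]
5. n3.fin = 30  [B.fin + 29]
6. n4.live = 11  [terminal]
7. n5.sig = true  [terminal]
8. n3.ok = 30  [d.live + 19]
9. n6.key = 23  [terminal]
10. n1.live = 17  [B.fin + 16]
11. n7.lab = 16  [16]
12. n7.fin = 6  [B.live - 11]
13. n8.fin = 28  [C.fin + 22]
14. n8.depth = -7  [C.lab - 23]
15. n9.lim = true  [terminal]
16. n8.live = 26  [B.depth + 33]
17. n10.off = "kk"  ["kk"]
18. n11.sig = false  [terminal]
19. n12.mk = true  [terminal]
20. n10.ok = "xn"  ["xn"]
21. n7.ok = -3  [len(D.ok) - 5]
22. n13.lab = -9  [C₀.ok - 6]
23. n13.fin = -1  [B.live - 18]
24. n14.lim = true  [terminal]
25. n13.ok = 26  [C.lab * 2 + 44]
26. n0.tag = 12  [C₁.ok * 3 - 66]
27. n0.idx = -6  [C₀.ok - 3]

12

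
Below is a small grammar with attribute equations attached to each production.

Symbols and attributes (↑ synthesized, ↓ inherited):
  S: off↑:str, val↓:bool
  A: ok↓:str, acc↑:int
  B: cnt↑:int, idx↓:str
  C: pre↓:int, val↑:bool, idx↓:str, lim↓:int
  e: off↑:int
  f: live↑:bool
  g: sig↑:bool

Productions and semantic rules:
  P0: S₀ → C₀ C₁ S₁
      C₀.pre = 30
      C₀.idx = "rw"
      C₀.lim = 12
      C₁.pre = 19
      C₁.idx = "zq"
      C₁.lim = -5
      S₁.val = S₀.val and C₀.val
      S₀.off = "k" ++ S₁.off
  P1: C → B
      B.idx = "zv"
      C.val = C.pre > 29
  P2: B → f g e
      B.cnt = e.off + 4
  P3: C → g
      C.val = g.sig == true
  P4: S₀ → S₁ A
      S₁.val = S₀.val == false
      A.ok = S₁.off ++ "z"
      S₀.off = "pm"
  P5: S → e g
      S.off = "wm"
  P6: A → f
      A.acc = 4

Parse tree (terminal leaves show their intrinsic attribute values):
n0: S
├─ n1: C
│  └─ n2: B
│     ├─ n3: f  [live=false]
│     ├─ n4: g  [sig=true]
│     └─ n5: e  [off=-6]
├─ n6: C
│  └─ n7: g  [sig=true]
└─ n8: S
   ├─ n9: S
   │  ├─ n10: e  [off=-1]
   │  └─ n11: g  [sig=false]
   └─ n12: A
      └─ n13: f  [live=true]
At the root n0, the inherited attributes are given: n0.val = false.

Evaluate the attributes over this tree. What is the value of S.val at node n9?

true

1. n0.val = false  [given at root]
2. n1.pre = 30  [30]
3. n1.idx = "rw"  ["rw"]
4. n1.lim = 12  [12]
5. n2.idx = "zv"  ["zv"]
6. n3.live = false  [terminal]
7. n4.sig = true  [terminal]
8. n5.off = -6  [terminal]
9. n2.cnt = -2  [e.off + 4]
10. n1.val = true  [C.pre > 29]
11. n6.pre = 19  [19]
12. n6.idx = "zq"  ["zq"]
13. n6.lim = -5  [-5]
14. n7.sig = true  [terminal]
15. n6.val = true  [g.sig == true]
16. n8.val = false  [S₀.val and C₀.val]
17. n9.val = true  [S₀.val == false]
18. n10.off = -1  [terminal]
19. n11.sig = false  [terminal]
20. n9.off = "wm"  ["wm"]
21. n12.ok = "wmz"  [S₁.off ++ "z"]
22. n13.live = true  [terminal]
23. n12.acc = 4  [4]
24. n8.off = "pm"  ["pm"]
25. n0.off = "kpm"  ["k" ++ S₁.off]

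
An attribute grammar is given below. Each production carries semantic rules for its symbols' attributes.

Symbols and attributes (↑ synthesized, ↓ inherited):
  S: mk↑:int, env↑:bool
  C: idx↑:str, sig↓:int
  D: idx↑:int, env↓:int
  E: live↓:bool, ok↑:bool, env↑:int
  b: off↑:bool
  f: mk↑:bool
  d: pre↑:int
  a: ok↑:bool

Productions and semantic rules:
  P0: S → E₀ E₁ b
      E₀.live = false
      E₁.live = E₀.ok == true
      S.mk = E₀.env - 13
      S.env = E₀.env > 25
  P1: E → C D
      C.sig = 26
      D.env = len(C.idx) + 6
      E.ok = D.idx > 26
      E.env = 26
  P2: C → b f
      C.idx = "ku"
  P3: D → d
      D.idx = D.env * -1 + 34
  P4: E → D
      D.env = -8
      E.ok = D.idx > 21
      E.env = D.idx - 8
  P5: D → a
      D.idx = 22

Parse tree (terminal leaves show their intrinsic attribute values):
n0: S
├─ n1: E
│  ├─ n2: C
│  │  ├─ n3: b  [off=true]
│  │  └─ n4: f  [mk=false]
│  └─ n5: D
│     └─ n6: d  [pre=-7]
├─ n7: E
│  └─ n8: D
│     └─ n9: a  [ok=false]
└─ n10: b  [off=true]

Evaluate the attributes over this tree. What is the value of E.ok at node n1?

1. n1.live = false  [false]
2. n2.sig = 26  [26]
3. n3.off = true  [terminal]
4. n4.mk = false  [terminal]
5. n2.idx = "ku"  ["ku"]
6. n5.env = 8  [len(C.idx) + 6]
7. n6.pre = -7  [terminal]
8. n5.idx = 26  [D.env * -1 + 34]
9. n1.ok = false  [D.idx > 26]
10. n1.env = 26  [26]
11. n7.live = false  [E₀.ok == true]
12. n8.env = -8  [-8]
13. n9.ok = false  [terminal]
14. n8.idx = 22  [22]
15. n7.ok = true  [D.idx > 21]
16. n7.env = 14  [D.idx - 8]
17. n10.off = true  [terminal]
18. n0.mk = 13  [E₀.env - 13]
19. n0.env = true  [E₀.env > 25]

false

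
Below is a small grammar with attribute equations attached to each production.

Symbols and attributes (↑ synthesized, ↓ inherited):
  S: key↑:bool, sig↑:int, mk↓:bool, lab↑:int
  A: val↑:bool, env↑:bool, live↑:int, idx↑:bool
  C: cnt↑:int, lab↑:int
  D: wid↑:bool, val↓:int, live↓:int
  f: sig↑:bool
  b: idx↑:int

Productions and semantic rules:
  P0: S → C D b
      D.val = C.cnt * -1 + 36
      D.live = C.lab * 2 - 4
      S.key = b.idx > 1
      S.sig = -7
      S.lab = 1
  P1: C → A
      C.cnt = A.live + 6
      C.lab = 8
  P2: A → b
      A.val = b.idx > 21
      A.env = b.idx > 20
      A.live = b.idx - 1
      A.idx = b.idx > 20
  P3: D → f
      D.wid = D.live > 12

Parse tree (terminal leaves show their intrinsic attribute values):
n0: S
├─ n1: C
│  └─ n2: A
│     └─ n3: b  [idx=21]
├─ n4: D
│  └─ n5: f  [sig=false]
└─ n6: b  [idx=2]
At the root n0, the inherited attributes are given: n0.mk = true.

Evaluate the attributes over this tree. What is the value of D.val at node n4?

10

1. n0.mk = true  [given at root]
2. n3.idx = 21  [terminal]
3. n2.val = false  [b.idx > 21]
4. n2.env = true  [b.idx > 20]
5. n2.live = 20  [b.idx - 1]
6. n2.idx = true  [b.idx > 20]
7. n1.cnt = 26  [A.live + 6]
8. n1.lab = 8  [8]
9. n4.val = 10  [C.cnt * -1 + 36]
10. n4.live = 12  [C.lab * 2 - 4]
11. n5.sig = false  [terminal]
12. n4.wid = false  [D.live > 12]
13. n6.idx = 2  [terminal]
14. n0.key = true  [b.idx > 1]
15. n0.sig = -7  [-7]
16. n0.lab = 1  [1]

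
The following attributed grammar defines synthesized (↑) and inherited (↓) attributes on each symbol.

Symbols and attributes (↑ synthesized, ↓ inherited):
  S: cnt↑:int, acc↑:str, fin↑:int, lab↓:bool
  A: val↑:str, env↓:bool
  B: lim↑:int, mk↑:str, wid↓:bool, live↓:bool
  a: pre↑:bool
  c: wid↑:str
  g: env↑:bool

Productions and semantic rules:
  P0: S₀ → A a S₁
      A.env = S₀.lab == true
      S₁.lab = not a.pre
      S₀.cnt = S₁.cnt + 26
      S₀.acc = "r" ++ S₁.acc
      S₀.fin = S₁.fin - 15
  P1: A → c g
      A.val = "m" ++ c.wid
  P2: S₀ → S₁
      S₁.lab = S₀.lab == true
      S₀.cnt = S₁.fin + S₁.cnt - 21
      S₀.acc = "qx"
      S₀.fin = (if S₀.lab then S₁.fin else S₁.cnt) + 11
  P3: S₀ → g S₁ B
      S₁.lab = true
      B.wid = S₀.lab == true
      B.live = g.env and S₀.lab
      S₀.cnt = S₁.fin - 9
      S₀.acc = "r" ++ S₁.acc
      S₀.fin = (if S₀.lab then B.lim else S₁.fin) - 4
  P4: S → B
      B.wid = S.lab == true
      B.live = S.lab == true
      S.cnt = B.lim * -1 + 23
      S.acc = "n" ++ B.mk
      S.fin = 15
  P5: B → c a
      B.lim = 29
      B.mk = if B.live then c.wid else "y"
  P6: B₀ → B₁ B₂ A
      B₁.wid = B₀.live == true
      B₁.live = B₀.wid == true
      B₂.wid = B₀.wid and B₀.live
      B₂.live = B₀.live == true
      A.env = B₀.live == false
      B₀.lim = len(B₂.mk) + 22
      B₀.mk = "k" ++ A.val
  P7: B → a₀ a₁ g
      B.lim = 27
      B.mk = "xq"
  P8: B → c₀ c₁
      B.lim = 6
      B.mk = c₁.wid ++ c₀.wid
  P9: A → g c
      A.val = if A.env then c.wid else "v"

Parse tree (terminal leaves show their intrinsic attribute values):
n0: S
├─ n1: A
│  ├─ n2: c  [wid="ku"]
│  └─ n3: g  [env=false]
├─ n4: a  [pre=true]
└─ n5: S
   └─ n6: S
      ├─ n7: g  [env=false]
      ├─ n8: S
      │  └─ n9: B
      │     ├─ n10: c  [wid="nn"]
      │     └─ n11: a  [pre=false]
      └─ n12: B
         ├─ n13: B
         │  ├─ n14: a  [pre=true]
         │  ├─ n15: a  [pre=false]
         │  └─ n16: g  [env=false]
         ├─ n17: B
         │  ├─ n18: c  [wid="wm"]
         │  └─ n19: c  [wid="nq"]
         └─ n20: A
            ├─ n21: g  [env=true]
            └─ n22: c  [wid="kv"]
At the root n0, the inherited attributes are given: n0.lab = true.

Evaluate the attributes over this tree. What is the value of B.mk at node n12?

"kkv"

1. n0.lab = true  [given at root]
2. n1.env = true  [S₀.lab == true]
3. n2.wid = "ku"  [terminal]
4. n3.env = false  [terminal]
5. n1.val = "mku"  ["m" ++ c.wid]
6. n4.pre = true  [terminal]
7. n5.lab = false  [not a.pre]
8. n6.lab = false  [S₀.lab == true]
9. n7.env = false  [terminal]
10. n8.lab = true  [true]
11. n9.wid = true  [S.lab == true]
12. n9.live = true  [S.lab == true]
13. n10.wid = "nn"  [terminal]
14. n11.pre = false  [terminal]
15. n9.lim = 29  [29]
16. n9.mk = "nn"  [if B.live then c.wid else "y"]
17. n8.cnt = -6  [B.lim * -1 + 23]
18. n8.acc = "nnn"  ["n" ++ B.mk]
19. n8.fin = 15  [15]
20. n12.wid = false  [S₀.lab == true]
21. n12.live = false  [g.env and S₀.lab]
22. n13.wid = false  [B₀.live == true]
23. n13.live = false  [B₀.wid == true]
24. n14.pre = true  [terminal]
25. n15.pre = false  [terminal]
26. n16.env = false  [terminal]
27. n13.lim = 27  [27]
28. n13.mk = "xq"  ["xq"]
29. n17.wid = false  [B₀.wid and B₀.live]
30. n17.live = false  [B₀.live == true]
31. n18.wid = "wm"  [terminal]
32. n19.wid = "nq"  [terminal]
33. n17.lim = 6  [6]
34. n17.mk = "nqwm"  [c₁.wid ++ c₀.wid]
35. n20.env = true  [B₀.live == false]
36. n21.env = true  [terminal]
37. n22.wid = "kv"  [terminal]
38. n20.val = "kv"  [if A.env then c.wid else "v"]
39. n12.lim = 26  [len(B₂.mk) + 22]
40. n12.mk = "kkv"  ["k" ++ A.val]
41. n6.cnt = 6  [S₁.fin - 9]
42. n6.acc = "rnnn"  ["r" ++ S₁.acc]
43. n6.fin = 11  [(if S₀.lab then B.lim else S₁.fin) - 4]
44. n5.cnt = -4  [S₁.fin + S₁.cnt - 21]
45. n5.acc = "qx"  ["qx"]
46. n5.fin = 17  [(if S₀.lab then S₁.fin else S₁.cnt) + 11]
47. n0.cnt = 22  [S₁.cnt + 26]
48. n0.acc = "rqx"  ["r" ++ S₁.acc]
49. n0.fin = 2  [S₁.fin - 15]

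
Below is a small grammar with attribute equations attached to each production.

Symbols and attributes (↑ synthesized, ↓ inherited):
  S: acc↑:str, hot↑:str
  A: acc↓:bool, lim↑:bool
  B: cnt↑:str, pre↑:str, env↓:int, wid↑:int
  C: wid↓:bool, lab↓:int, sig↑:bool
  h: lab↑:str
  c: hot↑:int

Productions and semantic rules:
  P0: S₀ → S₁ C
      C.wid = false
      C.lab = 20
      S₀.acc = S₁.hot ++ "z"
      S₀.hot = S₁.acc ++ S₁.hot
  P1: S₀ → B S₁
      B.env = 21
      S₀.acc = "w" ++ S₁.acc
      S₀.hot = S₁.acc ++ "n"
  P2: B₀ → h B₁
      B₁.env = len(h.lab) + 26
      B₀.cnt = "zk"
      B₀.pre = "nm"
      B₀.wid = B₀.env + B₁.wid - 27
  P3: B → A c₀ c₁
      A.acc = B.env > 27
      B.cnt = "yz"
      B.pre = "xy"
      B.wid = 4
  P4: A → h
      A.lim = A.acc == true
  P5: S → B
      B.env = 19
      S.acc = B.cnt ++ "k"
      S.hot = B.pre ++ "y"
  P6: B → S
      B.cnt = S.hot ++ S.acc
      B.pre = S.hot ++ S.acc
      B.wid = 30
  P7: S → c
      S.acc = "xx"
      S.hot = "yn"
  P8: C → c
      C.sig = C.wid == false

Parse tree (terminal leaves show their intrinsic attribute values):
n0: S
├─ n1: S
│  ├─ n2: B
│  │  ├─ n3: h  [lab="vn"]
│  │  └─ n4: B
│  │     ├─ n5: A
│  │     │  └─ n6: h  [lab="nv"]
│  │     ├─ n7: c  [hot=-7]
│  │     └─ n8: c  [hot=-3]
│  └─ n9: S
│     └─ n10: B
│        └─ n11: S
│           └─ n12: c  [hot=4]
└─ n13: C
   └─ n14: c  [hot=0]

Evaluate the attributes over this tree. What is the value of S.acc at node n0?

"ynxxknz"

1. n2.env = 21  [21]
2. n3.lab = "vn"  [terminal]
3. n4.env = 28  [len(h.lab) + 26]
4. n5.acc = true  [B.env > 27]
5. n6.lab = "nv"  [terminal]
6. n5.lim = true  [A.acc == true]
7. n7.hot = -7  [terminal]
8. n8.hot = -3  [terminal]
9. n4.cnt = "yz"  ["yz"]
10. n4.pre = "xy"  ["xy"]
11. n4.wid = 4  [4]
12. n2.cnt = "zk"  ["zk"]
13. n2.pre = "nm"  ["nm"]
14. n2.wid = -2  [B₀.env + B₁.wid - 27]
15. n10.env = 19  [19]
16. n12.hot = 4  [terminal]
17. n11.acc = "xx"  ["xx"]
18. n11.hot = "yn"  ["yn"]
19. n10.cnt = "ynxx"  [S.hot ++ S.acc]
20. n10.pre = "ynxx"  [S.hot ++ S.acc]
21. n10.wid = 30  [30]
22. n9.acc = "ynxxk"  [B.cnt ++ "k"]
23. n9.hot = "ynxxy"  [B.pre ++ "y"]
24. n1.acc = "wynxxk"  ["w" ++ S₁.acc]
25. n1.hot = "ynxxkn"  [S₁.acc ++ "n"]
26. n13.wid = false  [false]
27. n13.lab = 20  [20]
28. n14.hot = 0  [terminal]
29. n13.sig = true  [C.wid == false]
30. n0.acc = "ynxxknz"  [S₁.hot ++ "z"]
31. n0.hot = "wynxxkynxxkn"  [S₁.acc ++ S₁.hot]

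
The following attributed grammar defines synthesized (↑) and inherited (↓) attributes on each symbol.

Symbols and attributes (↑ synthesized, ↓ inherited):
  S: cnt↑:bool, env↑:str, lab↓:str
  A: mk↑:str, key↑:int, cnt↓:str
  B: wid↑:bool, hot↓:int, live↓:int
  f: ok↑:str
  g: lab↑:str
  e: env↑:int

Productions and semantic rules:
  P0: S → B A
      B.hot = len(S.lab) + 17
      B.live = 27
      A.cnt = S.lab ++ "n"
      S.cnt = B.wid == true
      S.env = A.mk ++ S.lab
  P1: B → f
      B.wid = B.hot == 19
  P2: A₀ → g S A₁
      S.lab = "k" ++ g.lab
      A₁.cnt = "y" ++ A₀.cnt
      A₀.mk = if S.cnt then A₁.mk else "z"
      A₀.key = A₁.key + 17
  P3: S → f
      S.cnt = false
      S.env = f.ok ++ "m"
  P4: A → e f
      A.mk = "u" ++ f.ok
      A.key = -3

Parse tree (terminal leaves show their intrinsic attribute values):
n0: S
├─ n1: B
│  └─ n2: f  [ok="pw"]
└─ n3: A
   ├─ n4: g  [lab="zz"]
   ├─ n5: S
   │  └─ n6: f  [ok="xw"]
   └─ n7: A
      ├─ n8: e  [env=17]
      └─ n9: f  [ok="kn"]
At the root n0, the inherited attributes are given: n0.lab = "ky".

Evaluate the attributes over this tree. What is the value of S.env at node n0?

1. n0.lab = "ky"  [given at root]
2. n1.hot = 19  [len(S.lab) + 17]
3. n1.live = 27  [27]
4. n2.ok = "pw"  [terminal]
5. n1.wid = true  [B.hot == 19]
6. n3.cnt = "kyn"  [S.lab ++ "n"]
7. n4.lab = "zz"  [terminal]
8. n5.lab = "kzz"  ["k" ++ g.lab]
9. n6.ok = "xw"  [terminal]
10. n5.cnt = false  [false]
11. n5.env = "xwm"  [f.ok ++ "m"]
12. n7.cnt = "ykyn"  ["y" ++ A₀.cnt]
13. n8.env = 17  [terminal]
14. n9.ok = "kn"  [terminal]
15. n7.mk = "ukn"  ["u" ++ f.ok]
16. n7.key = -3  [-3]
17. n3.mk = "z"  [if S.cnt then A₁.mk else "z"]
18. n3.key = 14  [A₁.key + 17]
19. n0.cnt = true  [B.wid == true]
20. n0.env = "zky"  [A.mk ++ S.lab]

"zky"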